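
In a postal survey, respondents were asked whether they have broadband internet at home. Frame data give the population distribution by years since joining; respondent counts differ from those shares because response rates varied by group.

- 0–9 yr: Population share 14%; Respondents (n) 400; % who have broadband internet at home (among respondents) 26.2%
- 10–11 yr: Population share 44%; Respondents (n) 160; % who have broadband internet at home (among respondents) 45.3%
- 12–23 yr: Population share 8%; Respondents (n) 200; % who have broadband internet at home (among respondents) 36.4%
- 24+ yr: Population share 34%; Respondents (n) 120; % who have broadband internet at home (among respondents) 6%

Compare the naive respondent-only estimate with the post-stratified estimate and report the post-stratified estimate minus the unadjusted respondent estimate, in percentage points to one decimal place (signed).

-0.7 percentage points

Naive respondent-only estimate (weights = respondent counts):
  (400/880)×26.2 + (160/880)×45.3 + (200/880)×36.4 + (120/880)×6 = 29.2364%
Reweighting by population years since joining shares:
  0.14×26.2 + 0.44×45.3 + 0.08×36.4 + 0.34×6 = 28.552%
Difference = 28.552 − 29.2364 = -0.6844 pp.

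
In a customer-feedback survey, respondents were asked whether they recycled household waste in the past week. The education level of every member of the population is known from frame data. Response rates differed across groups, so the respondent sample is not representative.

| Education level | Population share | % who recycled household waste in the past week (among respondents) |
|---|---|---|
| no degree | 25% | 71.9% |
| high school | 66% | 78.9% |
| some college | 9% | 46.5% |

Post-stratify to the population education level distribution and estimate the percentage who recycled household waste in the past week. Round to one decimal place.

Reweight to the known education level distribution:
  no degree: 0.25 × 71.9 = 17.975
  high school: 0.66 × 78.9 = 52.074
  some college: 0.09 × 46.5 = 4.185
Post-stratified estimate = 74.234 → 74.2%.

74.2%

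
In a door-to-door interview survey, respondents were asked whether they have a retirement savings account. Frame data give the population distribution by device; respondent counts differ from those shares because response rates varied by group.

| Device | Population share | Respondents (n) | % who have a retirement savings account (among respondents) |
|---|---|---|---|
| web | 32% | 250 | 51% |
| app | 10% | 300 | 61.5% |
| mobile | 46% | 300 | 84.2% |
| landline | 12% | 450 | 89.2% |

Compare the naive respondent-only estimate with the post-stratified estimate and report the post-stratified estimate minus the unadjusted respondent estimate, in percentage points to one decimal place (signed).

Without adjustment, the pooled respondent share is:
  (250/1300)×51 + (300/1300)×61.5 + (300/1300)×84.2 + (450/1300)×89.2 = 74.3077%
Reweighting by population device shares:
  0.32×51 + 0.1×61.5 + 0.46×84.2 + 0.12×89.2 = 71.906%
Difference = 71.906 − 74.3077 = -2.4017 pp.

-2.4 percentage points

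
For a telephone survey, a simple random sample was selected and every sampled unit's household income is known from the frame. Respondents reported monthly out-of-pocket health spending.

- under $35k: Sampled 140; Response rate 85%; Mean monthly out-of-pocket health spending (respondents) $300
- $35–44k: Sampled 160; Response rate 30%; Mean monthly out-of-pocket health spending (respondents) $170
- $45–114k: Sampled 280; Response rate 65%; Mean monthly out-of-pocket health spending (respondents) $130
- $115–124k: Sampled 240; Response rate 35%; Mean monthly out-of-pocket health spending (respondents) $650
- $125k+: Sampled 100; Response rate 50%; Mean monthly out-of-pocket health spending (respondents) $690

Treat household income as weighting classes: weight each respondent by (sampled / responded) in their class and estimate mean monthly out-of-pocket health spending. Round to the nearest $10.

$360

Each respondent's weight = sampled/responded in their class; summing within a class gives n_sampled, so:
  under $35k: 140 × 300 = 42,000
  $35–44k: 160 × 170 = 27,200
  $45–114k: 280 × 130 = 36,400
  $115–124k: 240 × 650 = 156,000
  $125k+: 100 × 690 = 69,000
Adjusted estimate = 330,600 / 920 = 359.348 → $360.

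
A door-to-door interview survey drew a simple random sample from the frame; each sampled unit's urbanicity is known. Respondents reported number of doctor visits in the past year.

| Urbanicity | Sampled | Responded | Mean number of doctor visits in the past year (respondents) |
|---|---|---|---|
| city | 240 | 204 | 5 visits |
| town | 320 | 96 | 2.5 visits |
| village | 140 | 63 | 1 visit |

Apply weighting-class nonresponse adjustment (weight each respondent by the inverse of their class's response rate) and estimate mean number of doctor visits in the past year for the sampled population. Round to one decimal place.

3.1

Response rates by class: city 204/240 = 85%, town 96/320 = 30%, village 63/140 = 45%.
With weight = n_sampled/n_responded per class, the weighted class total is n_sampled:
  city: 240 × 5 = 1200
  town: 320 × 2.5 = 800
  village: 140 × 1 = 140
Adjusted estimate = 2140 / 700 = 3.05714 → 3.1.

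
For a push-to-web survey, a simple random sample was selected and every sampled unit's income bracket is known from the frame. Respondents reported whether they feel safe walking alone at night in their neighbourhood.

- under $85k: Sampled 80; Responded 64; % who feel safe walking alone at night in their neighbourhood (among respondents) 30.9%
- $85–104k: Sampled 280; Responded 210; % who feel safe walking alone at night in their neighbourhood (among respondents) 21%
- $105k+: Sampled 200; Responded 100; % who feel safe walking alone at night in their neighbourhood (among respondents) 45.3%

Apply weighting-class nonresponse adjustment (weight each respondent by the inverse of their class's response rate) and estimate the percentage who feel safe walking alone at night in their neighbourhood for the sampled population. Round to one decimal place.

Response rates by class: under $85k 64/80 = 80%, $85–104k 210/280 = 75%, $105k+ 100/200 = 50%.
Each respondent's weight = sampled/responded in their class; summing within a class gives n_sampled, so:
  under $85k: 80 × 30.9 = 2472
  $85–104k: 280 × 21 = 5880
  $105k+: 200 × 45.3 = 9060
Adjusted estimate = 17,412 / 560 = 31.0929 → 31.1%.

31.1%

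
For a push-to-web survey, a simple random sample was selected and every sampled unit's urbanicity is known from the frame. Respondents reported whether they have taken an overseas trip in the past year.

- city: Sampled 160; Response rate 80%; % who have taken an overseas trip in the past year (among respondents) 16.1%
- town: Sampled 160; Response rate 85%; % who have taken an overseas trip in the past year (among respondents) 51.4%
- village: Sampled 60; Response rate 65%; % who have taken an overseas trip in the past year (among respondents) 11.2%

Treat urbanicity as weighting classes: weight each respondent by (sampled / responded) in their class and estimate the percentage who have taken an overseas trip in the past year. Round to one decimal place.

Inverse-response-rate weighting restores each class to its sampled count, so class totals weight by n_sampled:
  city: 160 × 16.1 = 2576
  town: 160 × 51.4 = 8224
  village: 60 × 11.2 = 672
Adjusted estimate = 11,472 / 380 = 30.1895 → 30.2%.

30.2%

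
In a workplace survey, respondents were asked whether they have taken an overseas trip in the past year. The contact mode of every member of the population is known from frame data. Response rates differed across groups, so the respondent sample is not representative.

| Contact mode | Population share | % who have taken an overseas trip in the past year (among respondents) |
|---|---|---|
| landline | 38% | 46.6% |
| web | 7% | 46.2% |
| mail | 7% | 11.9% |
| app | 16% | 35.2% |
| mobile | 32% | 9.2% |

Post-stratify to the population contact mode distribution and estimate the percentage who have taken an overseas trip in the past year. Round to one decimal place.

Post-stratification weights by population share, not respondent share:
  landline: 0.38 × 46.6 = 17.708
  web: 0.07 × 46.2 = 3.234
  mail: 0.07 × 11.9 = 0.833
  app: 0.16 × 35.2 = 5.632
  mobile: 0.32 × 9.2 = 2.944
Post-stratified estimate = 30.351 → 30.4%.

30.4%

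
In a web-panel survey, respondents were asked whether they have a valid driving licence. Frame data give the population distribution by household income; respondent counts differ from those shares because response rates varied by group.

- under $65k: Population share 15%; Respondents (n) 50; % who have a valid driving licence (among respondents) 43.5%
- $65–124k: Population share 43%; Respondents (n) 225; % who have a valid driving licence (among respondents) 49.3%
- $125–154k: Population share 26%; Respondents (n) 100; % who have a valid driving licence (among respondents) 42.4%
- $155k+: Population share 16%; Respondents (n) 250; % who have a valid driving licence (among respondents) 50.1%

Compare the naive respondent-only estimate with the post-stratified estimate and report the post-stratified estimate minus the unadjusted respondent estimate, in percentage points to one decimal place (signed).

-1.3 percentage points

Without adjustment, the pooled respondent share is:
  (50/625)×43.5 + (225/625)×49.3 + (100/625)×42.4 + (250/625)×50.1 = 48.052%
Post-stratified estimate weights by population shares:
  0.15×43.5 + 0.43×49.3 + 0.26×42.4 + 0.16×50.1 = 46.764%
Difference = 46.764 − 48.052 = -1.288 pp.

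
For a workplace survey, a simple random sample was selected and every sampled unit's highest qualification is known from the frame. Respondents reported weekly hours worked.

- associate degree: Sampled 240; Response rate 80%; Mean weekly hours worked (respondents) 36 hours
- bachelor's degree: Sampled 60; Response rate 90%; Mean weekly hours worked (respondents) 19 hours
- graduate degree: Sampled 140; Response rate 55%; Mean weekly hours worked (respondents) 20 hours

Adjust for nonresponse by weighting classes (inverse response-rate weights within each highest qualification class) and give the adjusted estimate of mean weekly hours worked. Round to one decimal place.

Weighting each respondent by the inverse class response rate inflates each class back to its sampled size, so the class weight is n_sampled:
  associate degree: 240 × 36 = 8640
  bachelor's degree: 60 × 19 = 1140
  graduate degree: 140 × 20 = 2800
Adjusted estimate = 12,580 / 440 = 28.5909 → 28.6.

28.6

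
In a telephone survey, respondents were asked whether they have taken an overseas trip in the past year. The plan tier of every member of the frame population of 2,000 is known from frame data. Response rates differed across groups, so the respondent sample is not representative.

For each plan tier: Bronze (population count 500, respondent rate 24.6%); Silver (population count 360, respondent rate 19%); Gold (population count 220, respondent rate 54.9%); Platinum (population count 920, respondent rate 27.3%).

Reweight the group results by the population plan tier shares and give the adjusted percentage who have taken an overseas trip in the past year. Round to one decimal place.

Post-stratification weights by population share, not respondent share:
  Bronze: (500/2,000) × 24.6 = 6.15
  Silver: (360/2,000) × 19 = 3.42
  Gold: (220/2,000) × 54.9 = 6.039
  Platinum: (920/2,000) × 27.3 = 12.558
Post-stratified estimate = 28.167 → 28.2%.

28.2%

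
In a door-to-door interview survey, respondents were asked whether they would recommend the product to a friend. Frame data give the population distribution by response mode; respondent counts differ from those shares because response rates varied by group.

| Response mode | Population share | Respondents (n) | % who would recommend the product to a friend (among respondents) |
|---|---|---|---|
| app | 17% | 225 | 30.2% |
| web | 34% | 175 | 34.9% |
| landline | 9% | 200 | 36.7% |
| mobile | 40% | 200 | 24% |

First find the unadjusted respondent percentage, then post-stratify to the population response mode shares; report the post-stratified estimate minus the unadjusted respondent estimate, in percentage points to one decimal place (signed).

Naive respondent-only estimate (weights = respondent counts):
  (225/800)×30.2 + (175/800)×34.9 + (200/800)×36.7 + (200/800)×24 = 31.3031%
Post-stratified estimate weights by population shares:
  0.17×30.2 + 0.34×34.9 + 0.09×36.7 + 0.4×24 = 29.903%
Difference = 29.903 − 31.3031 = -1.4001 pp.

-1.4 percentage points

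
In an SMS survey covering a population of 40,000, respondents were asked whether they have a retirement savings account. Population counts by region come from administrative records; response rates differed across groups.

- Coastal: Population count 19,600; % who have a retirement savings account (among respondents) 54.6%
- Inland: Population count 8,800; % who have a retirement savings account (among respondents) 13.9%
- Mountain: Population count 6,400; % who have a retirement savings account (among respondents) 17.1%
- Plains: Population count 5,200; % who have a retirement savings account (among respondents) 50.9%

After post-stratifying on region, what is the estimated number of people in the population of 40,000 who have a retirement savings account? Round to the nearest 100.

15,700

Each cell contributes its population count × the respondent rate:
  Coastal: 19,600 × 54.6% = 10701.6
  Inland: 8,800 × 13.9% = 1223.2
  Mountain: 6,400 × 17.1% = 1094.4
  Plains: 5,200 × 50.9% = 2646.8
Estimated total = 15,666 → 15,700.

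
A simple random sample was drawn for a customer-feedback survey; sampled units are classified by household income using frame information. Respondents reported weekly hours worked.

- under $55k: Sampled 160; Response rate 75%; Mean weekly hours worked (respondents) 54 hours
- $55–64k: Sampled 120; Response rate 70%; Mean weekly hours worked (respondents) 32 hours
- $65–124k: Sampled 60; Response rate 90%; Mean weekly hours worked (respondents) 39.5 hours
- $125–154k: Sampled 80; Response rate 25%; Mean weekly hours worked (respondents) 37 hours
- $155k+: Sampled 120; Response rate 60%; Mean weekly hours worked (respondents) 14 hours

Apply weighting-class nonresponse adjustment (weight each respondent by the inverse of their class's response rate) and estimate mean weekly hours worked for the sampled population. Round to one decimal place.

36.1

Weighting each respondent by the inverse class response rate inflates each class back to its sampled size, so the class weight is n_sampled:
  under $55k: 160 × 54 = 8640
  $55–64k: 120 × 32 = 3840
  $65–124k: 60 × 39.5 = 2370
  $125–154k: 80 × 37 = 2960
  $155k+: 120 × 14 = 1680
Adjusted estimate = 19,490 / 540 = 36.0926 → 36.1.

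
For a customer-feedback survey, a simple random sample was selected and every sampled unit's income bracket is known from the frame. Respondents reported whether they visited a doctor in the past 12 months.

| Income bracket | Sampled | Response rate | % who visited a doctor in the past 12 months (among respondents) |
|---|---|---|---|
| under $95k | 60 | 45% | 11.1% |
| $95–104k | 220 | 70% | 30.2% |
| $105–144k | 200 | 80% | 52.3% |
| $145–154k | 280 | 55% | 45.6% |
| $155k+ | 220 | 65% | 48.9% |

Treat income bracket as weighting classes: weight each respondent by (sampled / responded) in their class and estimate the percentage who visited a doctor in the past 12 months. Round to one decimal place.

42.1%

Inverse-response-rate weighting restores each class to its sampled count, so class totals weight by n_sampled:
  under $95k: 60 × 11.1 = 666
  $95–104k: 220 × 30.2 = 6644
  $105–144k: 200 × 52.3 = 10,460
  $145–154k: 280 × 45.6 = 12,768
  $155k+: 220 × 48.9 = 10,758
Adjusted estimate = 41,296 / 980 = 42.1388 → 42.1%.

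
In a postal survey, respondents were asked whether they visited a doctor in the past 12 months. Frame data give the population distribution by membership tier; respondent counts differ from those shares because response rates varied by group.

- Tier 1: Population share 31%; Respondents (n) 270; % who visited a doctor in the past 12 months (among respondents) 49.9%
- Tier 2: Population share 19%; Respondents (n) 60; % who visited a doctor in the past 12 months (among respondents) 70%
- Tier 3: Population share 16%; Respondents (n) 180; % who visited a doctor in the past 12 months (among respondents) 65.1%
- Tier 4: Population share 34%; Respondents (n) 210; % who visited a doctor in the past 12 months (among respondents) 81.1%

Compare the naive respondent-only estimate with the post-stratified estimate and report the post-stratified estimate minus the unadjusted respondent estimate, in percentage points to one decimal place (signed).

Naive respondent-only estimate (weights = respondent counts):
  (270/720)×49.9 + (60/720)×70 + (180/720)×65.1 + (210/720)×81.1 = 64.475%
Reweighting by population membership tier shares:
  0.31×49.9 + 0.19×70 + 0.16×65.1 + 0.34×81.1 = 66.759%
Difference = 66.759 − 64.475 = 2.284 pp.

+2.3 percentage points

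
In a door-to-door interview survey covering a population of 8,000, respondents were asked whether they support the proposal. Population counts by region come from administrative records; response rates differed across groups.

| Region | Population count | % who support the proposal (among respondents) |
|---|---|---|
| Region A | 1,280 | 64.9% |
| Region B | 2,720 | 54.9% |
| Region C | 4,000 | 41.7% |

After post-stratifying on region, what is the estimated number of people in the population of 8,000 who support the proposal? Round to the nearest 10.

Estimated count per cell = population count × respondent percentage:
  Region A: 1,280 × 64.9% = 830.72
  Region B: 2,720 × 54.9% = 1493.28
  Region C: 4,000 × 41.7% = 1668
Estimated total = 3992 → 3,990.

3,990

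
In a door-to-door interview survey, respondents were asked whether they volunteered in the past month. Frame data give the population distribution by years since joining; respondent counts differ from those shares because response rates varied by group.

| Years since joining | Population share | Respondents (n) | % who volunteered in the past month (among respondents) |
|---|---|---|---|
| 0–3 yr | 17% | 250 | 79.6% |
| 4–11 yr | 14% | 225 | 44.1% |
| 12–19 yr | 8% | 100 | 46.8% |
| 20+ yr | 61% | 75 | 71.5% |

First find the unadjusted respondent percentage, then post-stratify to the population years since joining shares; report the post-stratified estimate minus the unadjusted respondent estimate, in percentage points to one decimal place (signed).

+5.7 percentage points

Unadjusted (pooled respondent) estimate weights by respondent counts:
  (250/650)×79.6 + (225/650)×44.1 + (100/650)×46.8 + (75/650)×71.5 = 61.3308%
Post-stratified estimate weights by population shares:
  0.17×79.6 + 0.14×44.1 + 0.08×46.8 + 0.61×71.5 = 67.065%
Difference = 67.065 − 61.3308 = 5.7342 pp.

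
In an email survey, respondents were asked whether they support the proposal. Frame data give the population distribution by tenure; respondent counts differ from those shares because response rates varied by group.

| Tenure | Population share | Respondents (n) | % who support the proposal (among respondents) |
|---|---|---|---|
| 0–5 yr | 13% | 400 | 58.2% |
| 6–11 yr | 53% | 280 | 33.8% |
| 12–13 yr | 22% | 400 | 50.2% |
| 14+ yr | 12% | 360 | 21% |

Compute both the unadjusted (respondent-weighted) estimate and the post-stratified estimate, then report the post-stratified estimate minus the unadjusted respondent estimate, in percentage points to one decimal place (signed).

-2.9 percentage points

Naive respondent-only estimate (weights = respondent counts):
  (400/1440)×58.2 + (280/1440)×33.8 + (400/1440)×50.2 + (360/1440)×21 = 41.9333%
Post-stratified estimate weights by population shares:
  0.13×58.2 + 0.53×33.8 + 0.22×50.2 + 0.12×21 = 39.044%
Difference = 39.044 − 41.9333 = -2.8893 pp.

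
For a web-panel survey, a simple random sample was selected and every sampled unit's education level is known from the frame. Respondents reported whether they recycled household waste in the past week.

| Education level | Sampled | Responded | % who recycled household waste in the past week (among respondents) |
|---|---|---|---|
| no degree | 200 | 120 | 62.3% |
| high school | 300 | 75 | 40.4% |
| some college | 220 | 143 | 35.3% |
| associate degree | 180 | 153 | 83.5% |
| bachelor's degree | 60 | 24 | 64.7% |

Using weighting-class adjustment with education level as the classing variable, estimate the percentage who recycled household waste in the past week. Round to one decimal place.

Response rates by class: no degree 120/200 = 60%, high school 75/300 = 25%, some college 143/220 = 65%, associate degree 153/180 = 85%, bachelor's degree 24/60 = 40%.
Each respondent's weight = sampled/responded in their class; summing within a class gives n_sampled, so:
  no degree: 200 × 62.3 = 12,460
  high school: 300 × 40.4 = 12,120
  some college: 220 × 35.3 = 7766
  associate degree: 180 × 83.5 = 15,030
  bachelor's degree: 60 × 64.7 = 3882
Adjusted estimate = 51,258 / 960 = 53.3937 → 53.4%.

53.4%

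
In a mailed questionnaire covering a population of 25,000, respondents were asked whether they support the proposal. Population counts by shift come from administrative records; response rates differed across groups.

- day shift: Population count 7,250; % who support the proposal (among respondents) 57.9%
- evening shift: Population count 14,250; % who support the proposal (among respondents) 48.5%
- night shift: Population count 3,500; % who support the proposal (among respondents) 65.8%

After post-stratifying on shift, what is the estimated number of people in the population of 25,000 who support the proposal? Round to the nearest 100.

13,400

Estimated count per cell = population count × respondent percentage:
  day shift: 7,250 × 57.9% = 4197.75
  evening shift: 14,250 × 48.5% = 6911.25
  night shift: 3,500 × 65.8% = 2303
Estimated total = 13,412 → 13,400.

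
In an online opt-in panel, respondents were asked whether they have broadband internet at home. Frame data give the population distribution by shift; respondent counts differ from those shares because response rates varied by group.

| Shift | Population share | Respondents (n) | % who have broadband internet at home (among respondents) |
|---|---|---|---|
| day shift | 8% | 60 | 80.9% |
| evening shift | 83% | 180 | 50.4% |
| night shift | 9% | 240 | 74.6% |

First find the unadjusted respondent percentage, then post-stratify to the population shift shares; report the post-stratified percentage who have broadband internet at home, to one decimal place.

55.0%

Unadjusted (pooled respondent) estimate weights by respondent counts:
  (60/480)×80.9 + (180/480)×50.4 + (240/480)×74.6 = 66.3125%
Post-stratifying to population shares instead:
  0.08×80.9 + 0.83×50.4 + 0.09×74.6 = 55.018%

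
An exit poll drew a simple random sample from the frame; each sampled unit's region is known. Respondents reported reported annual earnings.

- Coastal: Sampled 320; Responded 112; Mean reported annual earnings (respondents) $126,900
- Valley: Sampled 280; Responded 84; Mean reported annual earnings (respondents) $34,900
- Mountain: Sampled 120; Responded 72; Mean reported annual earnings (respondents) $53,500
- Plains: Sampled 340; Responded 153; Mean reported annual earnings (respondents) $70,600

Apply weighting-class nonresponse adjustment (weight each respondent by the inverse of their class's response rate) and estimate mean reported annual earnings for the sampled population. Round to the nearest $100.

$76,200

Class response rates: Coastal 112/320 = 35%, Valley 84/280 = 30%, Mountain 72/120 = 60%, Plains 153/340 = 45%.
Weighting each respondent by the inverse class response rate inflates each class back to its sampled size, so the class weight is n_sampled:
  Coastal: 320 × 126,900 = 40,608,000
  Valley: 280 × 34,900 = 9,772,000
  Mountain: 120 × 53,500 = 6,420,000
  Plains: 340 × 70,600 = 24,004,000
Adjusted estimate = 80,804,000 / 1,060 = 76230.2 → $76,200.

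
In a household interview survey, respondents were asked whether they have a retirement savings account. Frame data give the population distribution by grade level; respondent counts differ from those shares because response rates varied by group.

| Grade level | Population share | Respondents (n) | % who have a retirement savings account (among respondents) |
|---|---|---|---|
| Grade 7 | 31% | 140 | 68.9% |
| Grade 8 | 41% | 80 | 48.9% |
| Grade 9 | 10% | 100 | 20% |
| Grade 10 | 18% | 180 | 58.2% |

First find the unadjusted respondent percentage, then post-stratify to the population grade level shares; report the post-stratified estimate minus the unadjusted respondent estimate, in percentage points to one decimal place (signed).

+1.8 percentage points

Unadjusted (pooled respondent) estimate weights by respondent counts:
  (140/500)×68.9 + (80/500)×48.9 + (100/500)×20 + (180/500)×58.2 = 52.068%
Post-stratified estimate weights by population shares:
  0.31×68.9 + 0.41×48.9 + 0.1×20 + 0.18×58.2 = 53.884%
Difference = 53.884 − 52.068 = 1.816 pp.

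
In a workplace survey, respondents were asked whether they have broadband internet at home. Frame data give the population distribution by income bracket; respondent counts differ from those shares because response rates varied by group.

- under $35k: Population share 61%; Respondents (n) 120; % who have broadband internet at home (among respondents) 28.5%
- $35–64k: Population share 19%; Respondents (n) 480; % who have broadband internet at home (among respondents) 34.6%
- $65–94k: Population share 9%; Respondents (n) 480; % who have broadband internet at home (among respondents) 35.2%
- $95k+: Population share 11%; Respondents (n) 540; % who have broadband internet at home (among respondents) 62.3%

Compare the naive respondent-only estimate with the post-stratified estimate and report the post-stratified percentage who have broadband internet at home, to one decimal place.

Naive respondent-only estimate (weights = respondent counts):
  (120/1620)×28.5 + (480/1620)×34.6 + (480/1620)×35.2 + (540/1620)×62.3 = 43.5593%
Reweighting by population income bracket shares:
  0.61×28.5 + 0.19×34.6 + 0.09×35.2 + 0.11×62.3 = 33.98%

34.0%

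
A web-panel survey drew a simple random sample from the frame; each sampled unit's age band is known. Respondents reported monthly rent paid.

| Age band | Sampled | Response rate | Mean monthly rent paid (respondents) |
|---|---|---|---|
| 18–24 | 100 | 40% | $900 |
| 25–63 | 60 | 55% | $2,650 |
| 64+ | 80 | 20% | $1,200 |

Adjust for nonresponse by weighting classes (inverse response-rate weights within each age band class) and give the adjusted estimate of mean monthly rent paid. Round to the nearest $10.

$1,440

Each respondent's weight = sampled/responded in their class; summing within a class gives n_sampled, so:
  18–24: 100 × 900 = 90,000
  25–63: 60 × 2650 = 159,000
  64+: 80 × 1200 = 96,000
Adjusted estimate = 345,000 / 240 = 1437.5 → $1,440.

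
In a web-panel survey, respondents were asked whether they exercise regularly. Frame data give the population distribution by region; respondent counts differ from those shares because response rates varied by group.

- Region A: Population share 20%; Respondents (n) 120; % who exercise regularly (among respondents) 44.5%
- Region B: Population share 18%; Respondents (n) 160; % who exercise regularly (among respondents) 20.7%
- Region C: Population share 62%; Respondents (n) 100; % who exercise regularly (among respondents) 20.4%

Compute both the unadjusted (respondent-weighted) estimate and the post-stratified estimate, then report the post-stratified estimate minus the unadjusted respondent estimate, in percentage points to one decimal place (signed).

Without adjustment, the pooled respondent share is:
  (120/380)×44.5 + (160/380)×20.7 + (100/380)×20.4 = 28.1368%
Reweighting by population region shares:
  0.2×44.5 + 0.18×20.7 + 0.62×20.4 = 25.274%
Difference = 25.274 − 28.1368 = -2.8628 pp.

-2.9 percentage points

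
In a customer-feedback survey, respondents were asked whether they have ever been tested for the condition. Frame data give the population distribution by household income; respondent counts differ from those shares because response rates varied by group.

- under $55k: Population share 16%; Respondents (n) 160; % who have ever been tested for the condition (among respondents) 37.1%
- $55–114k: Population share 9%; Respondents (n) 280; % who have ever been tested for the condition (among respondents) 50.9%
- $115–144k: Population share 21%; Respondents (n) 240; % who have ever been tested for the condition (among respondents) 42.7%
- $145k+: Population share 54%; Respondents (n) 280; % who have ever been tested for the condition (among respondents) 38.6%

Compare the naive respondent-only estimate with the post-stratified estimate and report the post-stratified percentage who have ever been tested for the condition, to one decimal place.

Without adjustment, the pooled respondent share is:
  (160/960)×37.1 + (280/960)×50.9 + (240/960)×42.7 + (280/960)×38.6 = 42.9625%
Post-stratified estimate weights by population shares:
  0.16×37.1 + 0.09×50.9 + 0.21×42.7 + 0.54×38.6 = 40.328%

40.3%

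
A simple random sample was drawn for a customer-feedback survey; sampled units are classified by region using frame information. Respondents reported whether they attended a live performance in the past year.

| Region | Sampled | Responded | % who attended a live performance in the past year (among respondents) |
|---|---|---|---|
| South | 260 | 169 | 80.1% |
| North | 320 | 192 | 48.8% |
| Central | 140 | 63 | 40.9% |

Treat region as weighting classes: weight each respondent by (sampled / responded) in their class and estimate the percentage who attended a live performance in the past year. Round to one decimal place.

58.6%

Response rates by class: South 169/260 = 65%, North 192/320 = 60%, Central 63/140 = 45%.
Inverse-response-rate weighting restores each class to its sampled count, so class totals weight by n_sampled:
  South: 260 × 80.1 = 20,826
  North: 320 × 48.8 = 15,616
  Central: 140 × 40.9 = 5726
Adjusted estimate = 42,168 / 720 = 58.5667 → 58.6%.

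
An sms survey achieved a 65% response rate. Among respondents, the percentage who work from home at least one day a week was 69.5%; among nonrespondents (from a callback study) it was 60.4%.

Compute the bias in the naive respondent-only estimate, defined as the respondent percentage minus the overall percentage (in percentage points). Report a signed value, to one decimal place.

+3.2 percentage points

Nonresponse fraction = 1 − 0.65 = 0.35.
Bias = (nonresponse fraction) × (respondent percentage − nonrespondent percentage)
     = 0.35 × (69.5 − 60.4) = 0.35 × 9.1 = 3.185.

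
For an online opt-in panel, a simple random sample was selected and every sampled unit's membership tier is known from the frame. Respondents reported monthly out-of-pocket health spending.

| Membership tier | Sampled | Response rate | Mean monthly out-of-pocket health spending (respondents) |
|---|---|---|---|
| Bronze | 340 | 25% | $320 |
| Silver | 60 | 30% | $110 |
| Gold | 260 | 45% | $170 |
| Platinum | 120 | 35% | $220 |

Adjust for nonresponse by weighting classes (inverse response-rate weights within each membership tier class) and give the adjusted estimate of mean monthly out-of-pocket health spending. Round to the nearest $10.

$240

With weight = n_sampled/n_responded per class, the weighted class total is n_sampled:
  Bronze: 340 × 320 = 108,800
  Silver: 60 × 110 = 6600
  Gold: 260 × 170 = 44,200
  Platinum: 120 × 220 = 26,400
Adjusted estimate = 186,000 / 780 = 238.462 → $240.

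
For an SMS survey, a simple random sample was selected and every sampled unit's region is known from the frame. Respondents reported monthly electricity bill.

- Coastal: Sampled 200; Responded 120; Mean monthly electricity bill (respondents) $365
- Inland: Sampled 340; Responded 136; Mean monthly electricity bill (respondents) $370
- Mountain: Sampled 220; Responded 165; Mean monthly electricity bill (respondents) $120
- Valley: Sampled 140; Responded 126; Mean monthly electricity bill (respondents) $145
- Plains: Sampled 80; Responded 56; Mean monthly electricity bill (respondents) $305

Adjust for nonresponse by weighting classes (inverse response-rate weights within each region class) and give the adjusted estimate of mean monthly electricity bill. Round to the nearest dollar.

$275

Class response rates: Coastal 120/200 = 60%, Inland 136/340 = 40%, Mountain 165/220 = 75%, Valley 126/140 = 90%, Plains 56/80 = 70%.
Each respondent's weight = sampled/responded in their class; summing within a class gives n_sampled, so:
  Coastal: 200 × 365 = 73,000
  Inland: 340 × 370 = 125,800
  Mountain: 220 × 120 = 26,400
  Valley: 140 × 145 = 20,300
  Plains: 80 × 305 = 24,400
Adjusted estimate = 269,900 / 980 = 275.408 → $275.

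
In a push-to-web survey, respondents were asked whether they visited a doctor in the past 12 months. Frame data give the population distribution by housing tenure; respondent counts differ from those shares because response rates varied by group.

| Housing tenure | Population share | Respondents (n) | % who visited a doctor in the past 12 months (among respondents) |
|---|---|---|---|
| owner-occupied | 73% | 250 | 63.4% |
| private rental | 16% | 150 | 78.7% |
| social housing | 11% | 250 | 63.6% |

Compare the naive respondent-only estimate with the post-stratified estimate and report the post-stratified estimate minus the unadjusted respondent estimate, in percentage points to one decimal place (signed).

Without adjustment, the pooled respondent share is:
  (250/650)×63.4 + (150/650)×78.7 + (250/650)×63.6 = 67.0077%
Post-stratified estimate weights by population shares:
  0.73×63.4 + 0.16×78.7 + 0.11×63.6 = 65.87%
Difference = 65.87 − 67.0077 = -1.1377 pp.

-1.1 percentage points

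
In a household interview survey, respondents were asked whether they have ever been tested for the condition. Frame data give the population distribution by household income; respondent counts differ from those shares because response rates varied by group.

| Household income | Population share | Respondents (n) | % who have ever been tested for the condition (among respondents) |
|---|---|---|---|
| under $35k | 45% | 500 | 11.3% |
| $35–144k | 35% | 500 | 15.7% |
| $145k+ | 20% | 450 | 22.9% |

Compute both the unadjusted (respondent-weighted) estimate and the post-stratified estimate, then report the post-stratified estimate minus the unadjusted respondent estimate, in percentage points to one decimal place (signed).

Without adjustment, the pooled respondent share is:
  (500/1450)×11.3 + (500/1450)×15.7 + (450/1450)×22.9 = 16.4172%
Post-stratifying to population shares instead:
  0.45×11.3 + 0.35×15.7 + 0.2×22.9 = 15.16%
Difference = 15.16 − 16.4172 = -1.2572 pp.

-1.3 percentage points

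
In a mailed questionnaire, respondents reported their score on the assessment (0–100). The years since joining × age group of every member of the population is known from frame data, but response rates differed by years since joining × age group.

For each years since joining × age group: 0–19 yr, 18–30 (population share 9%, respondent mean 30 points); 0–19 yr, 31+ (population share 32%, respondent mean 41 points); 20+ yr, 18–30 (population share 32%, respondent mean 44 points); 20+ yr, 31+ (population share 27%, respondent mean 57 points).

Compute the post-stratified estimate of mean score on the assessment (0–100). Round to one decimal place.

Post-stratification weights by population share, not respondent share:
  0–19 yr, 18–30: 0.09 × 30 = 2.7
  0–19 yr, 31+: 0.32 × 41 = 13.12
  20+ yr, 18–30: 0.32 × 44 = 14.08
  20+ yr, 31+: 0.27 × 57 = 15.39
Post-stratified estimate = 45.29 → 45.3.

45.3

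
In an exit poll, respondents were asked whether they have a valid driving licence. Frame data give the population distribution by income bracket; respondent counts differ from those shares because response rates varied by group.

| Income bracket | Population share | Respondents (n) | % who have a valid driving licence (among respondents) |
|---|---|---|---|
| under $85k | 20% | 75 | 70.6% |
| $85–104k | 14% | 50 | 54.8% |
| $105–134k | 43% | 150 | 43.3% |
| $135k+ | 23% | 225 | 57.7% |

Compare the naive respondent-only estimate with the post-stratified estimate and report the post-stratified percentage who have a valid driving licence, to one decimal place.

Unadjusted (pooled respondent) estimate weights by respondent counts:
  (75/500)×70.6 + (50/500)×54.8 + (150/500)×43.3 + (225/500)×57.7 = 55.025%
Reweighting by population income bracket shares:
  0.2×70.6 + 0.14×54.8 + 0.43×43.3 + 0.23×57.7 = 53.682%

53.7%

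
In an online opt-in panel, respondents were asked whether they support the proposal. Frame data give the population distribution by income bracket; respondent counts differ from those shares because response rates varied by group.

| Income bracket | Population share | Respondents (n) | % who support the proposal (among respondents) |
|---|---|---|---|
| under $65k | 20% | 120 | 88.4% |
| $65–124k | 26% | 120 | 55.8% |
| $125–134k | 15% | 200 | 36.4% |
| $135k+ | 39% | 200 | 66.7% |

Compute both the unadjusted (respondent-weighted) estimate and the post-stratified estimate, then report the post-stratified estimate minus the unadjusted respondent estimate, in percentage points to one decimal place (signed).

Without adjustment, the pooled respondent share is:
  (120/640)×88.4 + (120/640)×55.8 + (200/640)×36.4 + (200/640)×66.7 = 59.2563%
Reweighting by population income bracket shares:
  0.2×88.4 + 0.26×55.8 + 0.15×36.4 + 0.39×66.7 = 63.661%
Difference = 63.661 − 59.2563 = 4.4047 pp.

+4.4 percentage points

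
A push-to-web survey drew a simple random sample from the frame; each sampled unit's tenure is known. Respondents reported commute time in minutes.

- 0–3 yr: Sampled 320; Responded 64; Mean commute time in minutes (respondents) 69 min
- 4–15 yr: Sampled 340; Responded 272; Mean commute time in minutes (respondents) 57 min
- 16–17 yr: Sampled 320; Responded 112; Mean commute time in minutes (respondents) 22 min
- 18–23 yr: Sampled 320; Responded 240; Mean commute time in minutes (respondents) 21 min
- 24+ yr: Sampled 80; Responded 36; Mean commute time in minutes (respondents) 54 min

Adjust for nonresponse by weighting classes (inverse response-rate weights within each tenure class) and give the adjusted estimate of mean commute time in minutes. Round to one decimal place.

43.1

Response rates by class: 0–3 yr 64/320 = 20%, 4–15 yr 272/340 = 80%, 16–17 yr 112/320 = 35%, 18–23 yr 240/320 = 75%, 24+ yr 36/80 = 45%.
Inverse-response-rate weighting restores each class to its sampled count, so class totals weight by n_sampled:
  0–3 yr: 320 × 69 = 22,080
  4–15 yr: 340 × 57 = 19,380
  16–17 yr: 320 × 22 = 7040
  18–23 yr: 320 × 21 = 6720
  24+ yr: 80 × 54 = 4320
Adjusted estimate = 59,540 / 1,380 = 43.1449 → 43.1.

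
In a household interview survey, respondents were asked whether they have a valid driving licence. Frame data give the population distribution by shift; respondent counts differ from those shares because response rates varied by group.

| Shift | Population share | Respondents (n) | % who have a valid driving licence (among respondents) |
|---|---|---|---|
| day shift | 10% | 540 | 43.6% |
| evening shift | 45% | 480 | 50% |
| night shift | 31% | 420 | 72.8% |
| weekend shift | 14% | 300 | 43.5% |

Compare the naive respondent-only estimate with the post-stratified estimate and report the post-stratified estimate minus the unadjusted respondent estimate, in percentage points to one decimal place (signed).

+3.1 percentage points

Naive respondent-only estimate (weights = respondent counts):
  (540/1740)×43.6 + (480/1740)×50 + (420/1740)×72.8 + (300/1740)×43.5 = 52.3966%
Reweighting by population shift shares:
  0.1×43.6 + 0.45×50 + 0.31×72.8 + 0.14×43.5 = 55.518%
Difference = 55.518 − 52.3966 = 3.1214 pp.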